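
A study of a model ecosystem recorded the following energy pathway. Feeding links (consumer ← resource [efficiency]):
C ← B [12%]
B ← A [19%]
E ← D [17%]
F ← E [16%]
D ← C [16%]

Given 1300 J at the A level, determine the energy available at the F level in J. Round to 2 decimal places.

0.13 J

B: 1300 × 0.19 = 247 J
C: 247 × 0.12 = 29.64 J
D: 29.64 × 0.16 = 4.7424 J
E: 4.7424 × 0.17 = 0.806208 J
F: 0.806208 × 0.16 = 0.12899328 J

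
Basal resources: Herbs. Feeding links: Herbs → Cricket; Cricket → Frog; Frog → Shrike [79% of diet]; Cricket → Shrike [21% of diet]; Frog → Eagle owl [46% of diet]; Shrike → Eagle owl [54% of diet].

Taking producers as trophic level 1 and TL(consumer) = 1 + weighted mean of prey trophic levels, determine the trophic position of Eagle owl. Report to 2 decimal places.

4.43

Cricket: 1 + 1 = 2
Frog: 1 + 2 = 3
Shrike: 1 + (0.79×3 + 0.21×2) = 3.79
Eagle owl: 1 + (0.46×3 + 0.54×3.79) = 4.4266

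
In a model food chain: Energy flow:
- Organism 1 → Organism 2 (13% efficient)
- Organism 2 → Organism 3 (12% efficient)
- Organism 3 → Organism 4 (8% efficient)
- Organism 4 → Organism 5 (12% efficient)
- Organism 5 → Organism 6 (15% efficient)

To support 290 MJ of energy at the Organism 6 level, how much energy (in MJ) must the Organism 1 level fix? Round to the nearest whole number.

12909544 MJ

Cumulative transfer efficiency: 0.13 × 0.12 × 0.08 × 0.12 × 0.15 = 0.000022464
Organism 1 energy = 290 / 0.000022464 = 12909544 MJ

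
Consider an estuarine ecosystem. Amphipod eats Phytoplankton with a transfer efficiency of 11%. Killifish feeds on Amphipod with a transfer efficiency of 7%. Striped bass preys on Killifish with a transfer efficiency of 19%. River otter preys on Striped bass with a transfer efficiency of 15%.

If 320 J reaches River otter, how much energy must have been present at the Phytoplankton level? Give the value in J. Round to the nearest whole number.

Cumulative transfer efficiency: 0.11 × 0.07 × 0.19 × 0.15 = 0.00021945
Phytoplankton energy = 320 / 0.00021945 = 1458191 J

1458191 J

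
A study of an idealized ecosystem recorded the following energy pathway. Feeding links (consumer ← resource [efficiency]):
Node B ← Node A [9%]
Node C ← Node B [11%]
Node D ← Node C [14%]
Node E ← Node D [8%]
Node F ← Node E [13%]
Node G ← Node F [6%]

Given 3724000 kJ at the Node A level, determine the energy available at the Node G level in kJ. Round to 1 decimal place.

Node B: 3724000 × 0.09 = 335160 kJ
Node C: 335160 × 0.11 = 36867.6 kJ
Node D: 36867.6 × 0.14 = 5161.464 kJ
Node E: 5161.464 × 0.08 = 412.91712 kJ
Node F: 412.91712 × 0.13 = 53.6792256 kJ
Node G: 53.6792256 × 0.06 = 3.220753536 kJ

3.2 kJ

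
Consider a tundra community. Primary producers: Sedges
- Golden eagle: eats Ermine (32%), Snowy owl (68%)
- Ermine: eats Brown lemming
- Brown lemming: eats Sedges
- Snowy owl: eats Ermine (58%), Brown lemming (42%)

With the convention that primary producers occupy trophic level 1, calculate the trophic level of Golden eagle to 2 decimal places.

Brown lemming: 1 + 1 = 2
Ermine: 1 + 2 = 3
Snowy owl: 1 + (0.58×3 + 0.42×2) = 3.58
Golden eagle: 1 + (0.32×3 + 0.68×3.58) = 4.3944

4.39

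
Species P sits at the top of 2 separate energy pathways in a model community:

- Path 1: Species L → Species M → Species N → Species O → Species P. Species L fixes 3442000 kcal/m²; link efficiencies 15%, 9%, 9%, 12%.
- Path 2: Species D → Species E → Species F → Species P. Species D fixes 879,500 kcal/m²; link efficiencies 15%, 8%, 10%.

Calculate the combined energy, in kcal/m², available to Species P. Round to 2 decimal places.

Path 1: 3442000 × 0.15 × 0.09 × 0.09 × 0.12 = 501.8436 kcal/m²
Path 2: 879500 × 0.15 × 0.08 × 0.1 = 1055.4 kcal/m²
Total at Species P: 501.8436 + 1055.4 = 1557.2436 kcal/m²

1557.24 kcal/m²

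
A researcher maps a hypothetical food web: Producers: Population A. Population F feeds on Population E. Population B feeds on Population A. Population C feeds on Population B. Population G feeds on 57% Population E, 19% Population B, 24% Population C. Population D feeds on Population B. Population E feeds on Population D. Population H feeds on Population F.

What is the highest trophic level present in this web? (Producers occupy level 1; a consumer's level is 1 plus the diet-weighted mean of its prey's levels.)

Population B: 1 + 1 = 2
Population C: 1 + 2 = 3
Population D: 1 + 2 = 3
Population E: 1 + 3 = 4
Population F: 1 + 4 = 5
Population G: 1 + (0.57×4 + 0.19×2 + 0.24×3) = 4.38
Population H: 1 + 5 = 6

6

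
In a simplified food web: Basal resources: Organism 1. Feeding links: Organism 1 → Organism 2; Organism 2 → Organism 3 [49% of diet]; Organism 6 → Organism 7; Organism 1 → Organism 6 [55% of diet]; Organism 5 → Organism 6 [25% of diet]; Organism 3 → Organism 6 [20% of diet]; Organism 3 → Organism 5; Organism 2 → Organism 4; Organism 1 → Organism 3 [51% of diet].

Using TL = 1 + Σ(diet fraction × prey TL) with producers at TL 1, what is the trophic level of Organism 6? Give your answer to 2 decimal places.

2.92

Organism 2: 1 + 1 = 2
Organism 3: 1 + (0.51×1 + 0.49×2) = 2.49
Organism 4: 1 + 2 = 3
Organism 5: 1 + 2.49 = 3.49
Organism 6: 1 + (0.2×2.49 + 0.25×3.49 + 0.55×1) = 2.9205
Organism 7: 1 + 2.9205 = 3.9205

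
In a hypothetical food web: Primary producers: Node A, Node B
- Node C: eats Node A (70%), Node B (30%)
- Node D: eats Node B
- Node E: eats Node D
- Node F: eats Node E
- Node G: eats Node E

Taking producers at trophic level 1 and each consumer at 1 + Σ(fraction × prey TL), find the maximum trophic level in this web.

Node C: 1 + (0.7×1 + 0.3×1) = 2
Node D: 1 + 1 = 2
Node E: 1 + 2 = 3
Node F: 1 + 3 = 4
Node G: 1 + 3 = 4

4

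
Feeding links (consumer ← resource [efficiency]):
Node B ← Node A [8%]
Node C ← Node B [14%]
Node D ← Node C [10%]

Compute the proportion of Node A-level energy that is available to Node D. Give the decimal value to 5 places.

0.00112

Product of link efficiencies: 0.08 × 0.14 × 0.1 = 0.00112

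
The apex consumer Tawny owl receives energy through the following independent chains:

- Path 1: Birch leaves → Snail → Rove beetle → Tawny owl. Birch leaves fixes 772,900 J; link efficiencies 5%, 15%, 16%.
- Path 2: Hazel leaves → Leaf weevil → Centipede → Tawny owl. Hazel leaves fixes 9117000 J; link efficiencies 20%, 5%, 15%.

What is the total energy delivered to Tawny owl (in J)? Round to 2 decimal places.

Path 1: 772900 × 0.05 × 0.15 × 0.16 = 927.48 J
Path 2: 9117000 × 0.2 × 0.05 × 0.15 = 13675.5 J
Total at Tawny owl: 927.48 + 13675.5 = 14602.98 J

14602.98 J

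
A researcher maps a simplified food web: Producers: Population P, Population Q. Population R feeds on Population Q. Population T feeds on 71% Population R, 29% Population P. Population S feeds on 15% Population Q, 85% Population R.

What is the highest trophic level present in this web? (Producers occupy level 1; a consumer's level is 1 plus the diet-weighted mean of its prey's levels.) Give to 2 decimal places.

2.85

Population R: 1 + 1 = 2
Population S: 1 + (0.15×1 + 0.85×2) = 2.85
Population T: 1 + (0.71×2 + 0.29×1) = 2.71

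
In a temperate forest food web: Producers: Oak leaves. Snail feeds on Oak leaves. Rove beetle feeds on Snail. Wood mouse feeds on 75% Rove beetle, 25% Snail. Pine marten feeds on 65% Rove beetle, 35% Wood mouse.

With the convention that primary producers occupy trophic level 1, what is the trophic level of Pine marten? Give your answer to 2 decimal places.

Snail: 1 + 1 = 2
Rove beetle: 1 + 2 = 3
Wood mouse: 1 + (0.75×3 + 0.25×2) = 3.75
Pine marten: 1 + (0.65×3 + 0.35×3.75) = 4.2625

4.26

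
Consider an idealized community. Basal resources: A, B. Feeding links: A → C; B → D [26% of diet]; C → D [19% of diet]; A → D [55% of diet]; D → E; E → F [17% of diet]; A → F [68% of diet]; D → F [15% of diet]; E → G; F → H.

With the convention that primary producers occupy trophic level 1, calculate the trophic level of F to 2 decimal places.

C: 1 + 1 = 2
D: 1 + (0.26×1 + 0.19×2 + 0.55×1) = 2.19
E: 1 + 2.19 = 3.19
F: 1 + (0.17×3.19 + 0.68×1 + 0.15×2.19) = 2.5508
G: 1 + 3.19 = 4.19
H: 1 + 2.5508 = 3.5508

2.55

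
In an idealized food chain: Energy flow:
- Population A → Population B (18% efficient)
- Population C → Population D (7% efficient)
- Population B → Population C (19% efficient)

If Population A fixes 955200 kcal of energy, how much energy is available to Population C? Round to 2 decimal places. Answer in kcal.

Population B: 955200 × 0.18 = 171936 kcal
Population C: 171936 × 0.19 = 32667.84 kcal

32667.84 kcal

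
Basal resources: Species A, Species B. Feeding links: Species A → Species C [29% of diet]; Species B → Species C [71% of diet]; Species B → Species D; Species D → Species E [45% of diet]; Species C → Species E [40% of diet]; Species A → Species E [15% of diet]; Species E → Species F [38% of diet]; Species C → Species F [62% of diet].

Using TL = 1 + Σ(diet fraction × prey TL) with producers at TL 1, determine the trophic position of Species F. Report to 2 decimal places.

3.32

Species C: 1 + (0.29×1 + 0.71×1) = 2
Species D: 1 + 1 = 2
Species E: 1 + (0.45×2 + 0.4×2 + 0.15×1) = 2.85
Species F: 1 + (0.38×2.85 + 0.62×2) = 3.323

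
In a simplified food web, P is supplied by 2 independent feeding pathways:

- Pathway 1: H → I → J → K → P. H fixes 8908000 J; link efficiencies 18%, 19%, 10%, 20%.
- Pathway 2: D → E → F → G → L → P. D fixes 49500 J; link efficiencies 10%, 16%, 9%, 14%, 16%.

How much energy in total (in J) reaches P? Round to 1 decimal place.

6094.7 J

Pathway 1: 8908000 × 0.18 × 0.19 × 0.1 × 0.2 = 6093.072 J
Pathway 2: 49500 × 0.1 × 0.16 × 0.09 × 0.14 × 0.16 = 1.596672 J
Total at P: 6093.072 + 1.596672 = 6094.668672 J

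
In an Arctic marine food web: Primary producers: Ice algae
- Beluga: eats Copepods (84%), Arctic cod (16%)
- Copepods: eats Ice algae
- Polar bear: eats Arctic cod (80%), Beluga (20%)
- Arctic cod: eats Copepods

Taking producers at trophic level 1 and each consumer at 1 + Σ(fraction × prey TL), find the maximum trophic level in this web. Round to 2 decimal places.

4.03

Copepods: 1 + 1 = 2
Arctic cod: 1 + 2 = 3
Beluga: 1 + (0.84×2 + 0.16×3) = 3.16
Polar bear: 1 + (0.8×3 + 0.2×3.16) = 4.032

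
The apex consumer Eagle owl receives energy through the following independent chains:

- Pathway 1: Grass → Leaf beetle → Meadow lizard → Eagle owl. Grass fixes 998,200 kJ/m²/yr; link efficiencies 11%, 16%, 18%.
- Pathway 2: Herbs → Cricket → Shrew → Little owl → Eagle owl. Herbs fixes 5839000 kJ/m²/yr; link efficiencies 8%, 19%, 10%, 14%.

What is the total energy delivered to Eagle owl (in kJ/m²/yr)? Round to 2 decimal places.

Pathway 1: 998200 × 0.11 × 0.16 × 0.18 = 3162.2976 kJ/m²/yr
Pathway 2: 5839000 × 0.08 × 0.19 × 0.1 × 0.14 = 1242.5392 kJ/m²/yr
Total at Eagle owl: 3162.2976 + 1242.5392 = 4404.8368 kJ/m²/yr

4404.84 kJ/m²/yr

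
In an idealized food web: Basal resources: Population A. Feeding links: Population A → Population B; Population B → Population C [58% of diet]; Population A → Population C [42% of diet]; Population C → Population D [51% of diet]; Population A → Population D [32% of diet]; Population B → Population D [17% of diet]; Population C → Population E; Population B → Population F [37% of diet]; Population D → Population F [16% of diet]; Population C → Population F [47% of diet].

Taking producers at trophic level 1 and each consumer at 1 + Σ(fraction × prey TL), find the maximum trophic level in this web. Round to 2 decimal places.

3.58

Population B: 1 + 1 = 2
Population C: 1 + (0.58×2 + 0.42×1) = 2.58
Population D: 1 + (0.51×2.58 + 0.32×1 + 0.17×2) = 2.9758
Population E: 1 + 2.58 = 3.58
Population F: 1 + (0.37×2 + 0.16×2.9758 + 0.47×2.58) = 3.428728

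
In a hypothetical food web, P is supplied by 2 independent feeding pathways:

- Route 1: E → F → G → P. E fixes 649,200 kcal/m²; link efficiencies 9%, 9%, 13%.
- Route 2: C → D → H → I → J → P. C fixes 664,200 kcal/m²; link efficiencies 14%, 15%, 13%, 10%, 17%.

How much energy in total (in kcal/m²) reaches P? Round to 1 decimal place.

714.4 kcal/m²

Route 1: 649200 × 0.09 × 0.09 × 0.13 = 683.6076 kcal/m²
Route 2: 664200 × 0.14 × 0.15 × 0.13 × 0.1 × 0.17 = 30.825522 kcal/m²
Total at P: 683.6076 + 30.825522 = 714.433122 kcal/m²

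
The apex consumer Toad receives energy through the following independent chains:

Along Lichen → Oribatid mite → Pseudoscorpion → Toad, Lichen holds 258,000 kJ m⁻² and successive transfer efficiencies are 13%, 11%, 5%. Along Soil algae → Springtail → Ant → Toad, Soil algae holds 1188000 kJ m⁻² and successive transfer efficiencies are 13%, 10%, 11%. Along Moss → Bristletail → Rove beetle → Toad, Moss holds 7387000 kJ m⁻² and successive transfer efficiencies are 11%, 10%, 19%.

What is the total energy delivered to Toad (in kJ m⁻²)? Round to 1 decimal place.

17322.1 kJ m⁻²

Via Lichen: 258000 × 0.13 × 0.11 × 0.05 = 184.47 kJ m⁻²
Via Soil algae: 1188000 × 0.13 × 0.1 × 0.11 = 1698.84 kJ m⁻²
Via Moss: 7387000 × 0.11 × 0.1 × 0.19 = 15438.83 kJ m⁻²
Total at Toad: 184.47 + 1698.84 + 15438.83 = 17322.14 kJ m⁻²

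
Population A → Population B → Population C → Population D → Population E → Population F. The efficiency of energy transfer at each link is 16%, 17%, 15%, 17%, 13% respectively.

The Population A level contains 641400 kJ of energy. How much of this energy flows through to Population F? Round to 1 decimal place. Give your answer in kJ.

57.8 kJ

Population B: 641400 × 0.16 = 102624 kJ
Population C: 102624 × 0.17 = 17446.08 kJ
Population D: 17446.08 × 0.15 = 2616.912 kJ
Population E: 2616.912 × 0.17 = 444.87504 kJ
Population F: 444.87504 × 0.13 = 57.8337552 kJ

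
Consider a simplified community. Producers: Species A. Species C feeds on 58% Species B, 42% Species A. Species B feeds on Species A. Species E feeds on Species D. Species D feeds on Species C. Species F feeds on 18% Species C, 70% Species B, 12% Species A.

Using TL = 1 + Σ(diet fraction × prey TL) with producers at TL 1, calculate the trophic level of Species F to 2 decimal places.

Species B: 1 + 1 = 2
Species C: 1 + (0.58×2 + 0.42×1) = 2.58
Species D: 1 + 2.58 = 3.58
Species E: 1 + 3.58 = 4.58
Species F: 1 + (0.18×2.58 + 0.7×2 + 0.12×1) = 2.9844

2.98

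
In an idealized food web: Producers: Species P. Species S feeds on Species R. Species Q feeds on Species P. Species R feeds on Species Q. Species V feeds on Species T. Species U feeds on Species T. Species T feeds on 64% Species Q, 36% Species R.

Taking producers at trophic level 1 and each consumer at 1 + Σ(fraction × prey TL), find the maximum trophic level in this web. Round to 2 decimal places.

4.36

Species Q: 1 + 1 = 2
Species R: 1 + 2 = 3
Species S: 1 + 3 = 4
Species T: 1 + (0.64×2 + 0.36×3) = 3.36
Species U: 1 + 3.36 = 4.36
Species V: 1 + 3.36 = 4.36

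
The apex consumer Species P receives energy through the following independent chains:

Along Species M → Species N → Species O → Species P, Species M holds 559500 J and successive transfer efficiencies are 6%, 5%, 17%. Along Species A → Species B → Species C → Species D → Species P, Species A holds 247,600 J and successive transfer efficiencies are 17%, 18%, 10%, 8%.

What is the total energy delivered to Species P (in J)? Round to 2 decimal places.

345.96 J

Via Species M: 559500 × 0.06 × 0.05 × 0.17 = 285.345 J
Via Species A: 247600 × 0.17 × 0.18 × 0.1 × 0.08 = 60.61248 J
Total at Species P: 285.345 + 60.61248 = 345.95748 J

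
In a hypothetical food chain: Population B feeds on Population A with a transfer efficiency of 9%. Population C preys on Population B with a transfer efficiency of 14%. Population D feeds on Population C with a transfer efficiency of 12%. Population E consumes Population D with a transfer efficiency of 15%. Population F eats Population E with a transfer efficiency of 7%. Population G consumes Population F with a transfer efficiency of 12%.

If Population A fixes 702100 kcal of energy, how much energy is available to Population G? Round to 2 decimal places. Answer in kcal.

1.34 kcal

Population B: 702100 × 0.09 = 63189 kcal
Population C: 63189 × 0.14 = 8846.46 kcal
Population D: 8846.46 × 0.12 = 1061.5752 kcal
Population E: 1061.5752 × 0.15 = 159.23628 kcal
Population F: 159.23628 × 0.07 = 11.1465396 kcal
Population G: 11.1465396 × 0.12 = 1.337584752 kcal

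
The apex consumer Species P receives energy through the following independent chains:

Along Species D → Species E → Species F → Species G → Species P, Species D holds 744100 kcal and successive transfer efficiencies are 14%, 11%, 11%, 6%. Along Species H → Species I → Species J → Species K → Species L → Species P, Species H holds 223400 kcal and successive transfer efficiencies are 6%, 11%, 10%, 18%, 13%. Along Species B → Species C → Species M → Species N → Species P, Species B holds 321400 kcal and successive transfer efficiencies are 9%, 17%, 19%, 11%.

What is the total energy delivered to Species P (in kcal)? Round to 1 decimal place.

181.9 kcal

Via Species D: 744100 × 0.14 × 0.11 × 0.11 × 0.06 = 75.630324 kcal
Via Species H: 223400 × 0.06 × 0.11 × 0.1 × 0.18 × 0.13 = 3.4501896 kcal
Via Species B: 321400 × 0.09 × 0.17 × 0.19 × 0.11 = 102.774078 kcal
Total at Species P: 75.630324 + 3.4501896 + 102.774078 = 181.8545916 kcal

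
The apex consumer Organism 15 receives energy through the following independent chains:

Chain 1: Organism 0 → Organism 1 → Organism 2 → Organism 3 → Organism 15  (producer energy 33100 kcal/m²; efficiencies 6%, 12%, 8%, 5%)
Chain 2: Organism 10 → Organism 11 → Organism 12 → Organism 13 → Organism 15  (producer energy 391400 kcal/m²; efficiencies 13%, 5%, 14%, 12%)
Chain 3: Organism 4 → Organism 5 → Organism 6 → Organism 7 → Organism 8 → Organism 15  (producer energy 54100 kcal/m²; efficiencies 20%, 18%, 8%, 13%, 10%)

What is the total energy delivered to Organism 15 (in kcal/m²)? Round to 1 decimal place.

45.7 kcal/m²

Chain 1: 33100 × 0.06 × 0.12 × 0.08 × 0.05 = 0.95328 kcal/m²
Chain 2: 391400 × 0.13 × 0.05 × 0.14 × 0.12 = 42.74088 kcal/m²
Chain 3: 54100 × 0.2 × 0.18 × 0.08 × 0.13 × 0.1 = 2.025504 kcal/m²
Total at Organism 15: 0.95328 + 42.74088 + 2.025504 = 45.719664 kcal/m²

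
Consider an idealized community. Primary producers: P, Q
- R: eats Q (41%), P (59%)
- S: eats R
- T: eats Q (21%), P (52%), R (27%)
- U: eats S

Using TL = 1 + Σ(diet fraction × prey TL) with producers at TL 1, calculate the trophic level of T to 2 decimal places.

2.27

R: 1 + (0.41×1 + 0.59×1) = 2
S: 1 + 2 = 3
T: 1 + (0.21×1 + 0.52×1 + 0.27×2) = 2.27
U: 1 + 3 = 4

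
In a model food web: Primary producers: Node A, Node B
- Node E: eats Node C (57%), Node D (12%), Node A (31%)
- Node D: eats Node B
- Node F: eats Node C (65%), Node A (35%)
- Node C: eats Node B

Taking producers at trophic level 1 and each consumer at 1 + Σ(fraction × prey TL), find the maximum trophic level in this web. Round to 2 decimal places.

2.69

Node C: 1 + 1 = 2
Node D: 1 + 1 = 2
Node E: 1 + (0.57×2 + 0.12×2 + 0.31×1) = 2.69
Node F: 1 + (0.65×2 + 0.35×1) = 2.65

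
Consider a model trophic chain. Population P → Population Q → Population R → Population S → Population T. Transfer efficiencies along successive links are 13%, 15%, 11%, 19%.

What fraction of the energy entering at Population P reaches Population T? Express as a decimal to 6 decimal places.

0.000408

Product of link efficiencies: 0.13 × 0.15 × 0.11 × 0.19 = 0.00040755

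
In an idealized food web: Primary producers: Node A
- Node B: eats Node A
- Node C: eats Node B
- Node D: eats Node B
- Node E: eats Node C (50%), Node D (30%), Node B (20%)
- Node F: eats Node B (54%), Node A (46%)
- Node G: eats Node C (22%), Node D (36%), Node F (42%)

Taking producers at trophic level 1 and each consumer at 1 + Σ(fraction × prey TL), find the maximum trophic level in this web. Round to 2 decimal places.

3.81

Node B: 1 + 1 = 2
Node C: 1 + 2 = 3
Node D: 1 + 2 = 3
Node E: 1 + (0.5×3 + 0.3×3 + 0.2×2) = 3.8
Node F: 1 + (0.54×2 + 0.46×1) = 2.54
Node G: 1 + (0.22×3 + 0.36×3 + 0.42×2.54) = 3.8068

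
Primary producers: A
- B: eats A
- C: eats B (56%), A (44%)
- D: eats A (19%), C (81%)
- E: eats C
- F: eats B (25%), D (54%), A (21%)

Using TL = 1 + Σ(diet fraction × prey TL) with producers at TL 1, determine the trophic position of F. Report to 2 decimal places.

3.47

B: 1 + 1 = 2
C: 1 + (0.56×2 + 0.44×1) = 2.56
D: 1 + (0.19×1 + 0.81×2.56) = 3.2636
E: 1 + 2.56 = 3.56
F: 1 + (0.25×2 + 0.54×3.2636 + 0.21×1) = 3.472344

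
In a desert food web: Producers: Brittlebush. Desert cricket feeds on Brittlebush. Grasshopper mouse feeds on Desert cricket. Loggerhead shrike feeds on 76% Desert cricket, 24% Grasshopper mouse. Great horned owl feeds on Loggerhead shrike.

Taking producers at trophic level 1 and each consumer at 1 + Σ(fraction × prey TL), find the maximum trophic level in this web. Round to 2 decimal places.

4.24

Desert cricket: 1 + 1 = 2
Grasshopper mouse: 1 + 2 = 3
Loggerhead shrike: 1 + (0.76×2 + 0.24×3) = 3.24
Great horned owl: 1 + 3.24 = 4.24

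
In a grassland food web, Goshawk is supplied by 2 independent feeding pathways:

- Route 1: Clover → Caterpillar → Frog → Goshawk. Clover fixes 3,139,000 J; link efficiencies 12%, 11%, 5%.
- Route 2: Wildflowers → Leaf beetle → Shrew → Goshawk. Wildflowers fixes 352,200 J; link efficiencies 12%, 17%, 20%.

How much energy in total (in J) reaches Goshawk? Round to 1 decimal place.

3508.7 J

Route 1: 3139000 × 0.12 × 0.11 × 0.05 = 2071.74 J
Route 2: 352200 × 0.12 × 0.17 × 0.2 = 1436.976 J
Total at Goshawk: 2071.74 + 1436.976 = 3508.716 J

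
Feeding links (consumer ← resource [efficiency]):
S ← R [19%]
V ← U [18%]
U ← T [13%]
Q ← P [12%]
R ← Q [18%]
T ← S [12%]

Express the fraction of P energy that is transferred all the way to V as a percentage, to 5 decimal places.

0.00115%

Product of link efficiencies: 0.12 × 0.18 × 0.19 × 0.12 × 0.13 × 0.18 = 0.000011524032
As a percentage: 0.000011524032 × 100 = 0.00115%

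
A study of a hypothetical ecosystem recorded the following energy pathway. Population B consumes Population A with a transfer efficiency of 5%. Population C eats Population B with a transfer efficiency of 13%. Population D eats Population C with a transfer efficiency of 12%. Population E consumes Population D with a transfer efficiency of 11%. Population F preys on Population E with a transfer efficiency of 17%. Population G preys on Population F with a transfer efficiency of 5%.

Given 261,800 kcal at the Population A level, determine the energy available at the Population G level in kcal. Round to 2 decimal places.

0.19 kcal

Population B: 261800 × 0.05 = 13090 kcal
Population C: 13090 × 0.13 = 1701.7 kcal
Population D: 1701.7 × 0.12 = 204.204 kcal
Population E: 204.204 × 0.11 = 22.46244 kcal
Population F: 22.46244 × 0.17 = 3.8186148 kcal
Population G: 3.8186148 × 0.05 = 0.19093074 kcal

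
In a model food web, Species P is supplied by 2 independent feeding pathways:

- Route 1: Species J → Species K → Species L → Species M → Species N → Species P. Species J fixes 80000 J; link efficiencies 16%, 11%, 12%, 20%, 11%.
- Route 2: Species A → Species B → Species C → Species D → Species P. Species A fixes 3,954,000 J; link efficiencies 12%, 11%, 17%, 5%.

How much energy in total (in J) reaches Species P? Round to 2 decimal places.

447.36 J

Route 1: 80000 × 0.16 × 0.11 × 0.12 × 0.2 × 0.11 = 3.71712 J
Route 2: 3954000 × 0.12 × 0.11 × 0.17 × 0.05 = 443.6388 J
Total at Species P: 3.71712 + 443.6388 = 447.35592 J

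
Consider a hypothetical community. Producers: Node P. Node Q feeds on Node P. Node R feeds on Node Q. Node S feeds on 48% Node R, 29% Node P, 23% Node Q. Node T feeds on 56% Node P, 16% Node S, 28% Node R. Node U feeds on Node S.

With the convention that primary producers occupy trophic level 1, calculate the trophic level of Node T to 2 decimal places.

Node Q: 1 + 1 = 2
Node R: 1 + 2 = 3
Node S: 1 + (0.48×3 + 0.29×1 + 0.23×2) = 3.19
Node T: 1 + (0.56×1 + 0.16×3.19 + 0.28×3) = 2.9104
Node U: 1 + 3.19 = 4.19

2.91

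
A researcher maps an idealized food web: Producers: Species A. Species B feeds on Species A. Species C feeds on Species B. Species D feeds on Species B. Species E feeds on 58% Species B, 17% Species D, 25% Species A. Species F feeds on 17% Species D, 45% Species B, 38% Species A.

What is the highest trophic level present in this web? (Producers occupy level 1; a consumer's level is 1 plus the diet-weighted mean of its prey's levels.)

3

Species B: 1 + 1 = 2
Species C: 1 + 2 = 3
Species D: 1 + 2 = 3
Species E: 1 + (0.58×2 + 0.17×3 + 0.25×1) = 2.92
Species F: 1 + (0.17×3 + 0.45×2 + 0.38×1) = 2.79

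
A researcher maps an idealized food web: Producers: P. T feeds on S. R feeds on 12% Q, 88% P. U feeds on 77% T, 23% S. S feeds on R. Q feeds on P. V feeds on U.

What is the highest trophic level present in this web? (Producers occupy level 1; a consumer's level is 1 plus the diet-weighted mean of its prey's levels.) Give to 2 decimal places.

Q: 1 + 1 = 2
R: 1 + (0.12×2 + 0.88×1) = 2.12
S: 1 + 2.12 = 3.12
T: 1 + 3.12 = 4.12
U: 1 + (0.77×4.12 + 0.23×3.12) = 4.89
V: 1 + 4.89 = 5.89

5.89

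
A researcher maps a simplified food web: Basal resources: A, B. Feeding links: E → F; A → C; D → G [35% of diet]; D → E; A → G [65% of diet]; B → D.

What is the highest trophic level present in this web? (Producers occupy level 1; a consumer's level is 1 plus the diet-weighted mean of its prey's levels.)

4

C: 1 + 1 = 2
D: 1 + 1 = 2
E: 1 + 2 = 3
F: 1 + 3 = 4
G: 1 + (0.35×2 + 0.65×1) = 2.35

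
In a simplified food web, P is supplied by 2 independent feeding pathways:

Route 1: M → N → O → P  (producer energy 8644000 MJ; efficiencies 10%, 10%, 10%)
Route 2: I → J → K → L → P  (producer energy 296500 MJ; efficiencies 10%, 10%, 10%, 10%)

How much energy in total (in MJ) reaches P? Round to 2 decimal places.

8673.65 MJ

Route 1: 8644000 × 0.1 × 0.1 × 0.1 = 8644 MJ
Route 2: 296500 × 0.1 × 0.1 × 0.1 × 0.1 = 29.65 MJ
Total at P: 8644 + 29.65 = 8673.65 MJ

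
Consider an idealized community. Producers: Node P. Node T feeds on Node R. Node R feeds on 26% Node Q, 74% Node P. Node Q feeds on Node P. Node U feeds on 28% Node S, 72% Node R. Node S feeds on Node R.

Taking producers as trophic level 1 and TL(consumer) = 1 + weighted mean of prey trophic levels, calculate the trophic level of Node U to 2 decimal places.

Node Q: 1 + 1 = 2
Node R: 1 + (0.26×2 + 0.74×1) = 2.26
Node S: 1 + 2.26 = 3.26
Node T: 1 + 2.26 = 3.26
Node U: 1 + (0.28×3.26 + 0.72×2.26) = 3.54

3.54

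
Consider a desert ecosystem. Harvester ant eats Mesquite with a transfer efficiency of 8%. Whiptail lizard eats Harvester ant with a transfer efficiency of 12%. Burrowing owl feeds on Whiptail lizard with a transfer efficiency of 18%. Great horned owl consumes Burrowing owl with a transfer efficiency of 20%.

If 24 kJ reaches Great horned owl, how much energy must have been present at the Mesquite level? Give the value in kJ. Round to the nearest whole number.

Cumulative transfer efficiency: 0.08 × 0.12 × 0.18 × 0.2 = 0.0003456
Mesquite energy = 24 / 0.0003456 = 69444 kJ

69444 kJ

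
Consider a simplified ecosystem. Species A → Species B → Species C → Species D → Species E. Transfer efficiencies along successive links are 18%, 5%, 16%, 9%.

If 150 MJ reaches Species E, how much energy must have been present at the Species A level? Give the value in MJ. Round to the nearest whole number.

Cumulative transfer efficiency: 0.18 × 0.05 × 0.16 × 0.09 = 0.0001296
Species A energy = 150 / 0.0001296 = 1157407 MJ

1157407 MJ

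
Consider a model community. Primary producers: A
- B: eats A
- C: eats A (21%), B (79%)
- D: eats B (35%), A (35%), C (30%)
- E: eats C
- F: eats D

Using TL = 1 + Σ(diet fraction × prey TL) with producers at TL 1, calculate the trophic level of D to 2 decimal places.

2.89

B: 1 + 1 = 2
C: 1 + (0.21×1 + 0.79×2) = 2.79
D: 1 + (0.35×2 + 0.35×1 + 0.3×2.79) = 2.887
E: 1 + 2.79 = 3.79
F: 1 + 2.887 = 3.887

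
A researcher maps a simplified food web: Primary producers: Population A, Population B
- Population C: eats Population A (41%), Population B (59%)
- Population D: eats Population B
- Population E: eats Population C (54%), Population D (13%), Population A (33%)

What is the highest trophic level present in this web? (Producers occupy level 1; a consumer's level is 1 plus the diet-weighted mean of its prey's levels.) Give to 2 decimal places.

Population C: 1 + (0.41×1 + 0.59×1) = 2
Population D: 1 + 1 = 2
Population E: 1 + (0.54×2 + 0.13×2 + 0.33×1) = 2.67

2.67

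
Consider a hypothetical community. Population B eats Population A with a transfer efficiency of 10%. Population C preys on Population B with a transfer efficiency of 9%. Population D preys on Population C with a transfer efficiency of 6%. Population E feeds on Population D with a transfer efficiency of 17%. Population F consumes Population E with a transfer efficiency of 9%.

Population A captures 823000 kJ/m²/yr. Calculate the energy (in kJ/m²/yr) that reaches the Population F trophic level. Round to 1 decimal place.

6.8 kJ/m²/yr

Population B: 823000 × 0.1 = 82300 kJ/m²/yr
Population C: 82300 × 0.09 = 7407 kJ/m²/yr
Population D: 7407 × 0.06 = 444.42 kJ/m²/yr
Population E: 444.42 × 0.17 = 75.5514 kJ/m²/yr
Population F: 75.5514 × 0.09 = 6.799626 kJ/m²/yr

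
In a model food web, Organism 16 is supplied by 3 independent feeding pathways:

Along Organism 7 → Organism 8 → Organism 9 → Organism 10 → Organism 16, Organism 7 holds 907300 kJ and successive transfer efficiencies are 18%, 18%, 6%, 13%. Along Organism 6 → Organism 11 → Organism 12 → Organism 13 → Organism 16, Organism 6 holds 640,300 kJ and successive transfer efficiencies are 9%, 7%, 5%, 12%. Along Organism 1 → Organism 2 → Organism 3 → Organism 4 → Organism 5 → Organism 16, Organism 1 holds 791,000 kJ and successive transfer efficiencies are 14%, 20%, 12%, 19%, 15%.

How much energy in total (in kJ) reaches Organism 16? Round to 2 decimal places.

329.24 kJ

Via Organism 7: 907300 × 0.18 × 0.18 × 0.06 × 0.13 = 229.292856 kJ
Via Organism 6: 640300 × 0.09 × 0.07 × 0.05 × 0.12 = 24.20334 kJ
Via Organism 1: 791000 × 0.14 × 0.2 × 0.12 × 0.19 × 0.15 = 75.74616 kJ
Total at Organism 16: 229.292856 + 24.20334 + 75.74616 = 329.242356 kJ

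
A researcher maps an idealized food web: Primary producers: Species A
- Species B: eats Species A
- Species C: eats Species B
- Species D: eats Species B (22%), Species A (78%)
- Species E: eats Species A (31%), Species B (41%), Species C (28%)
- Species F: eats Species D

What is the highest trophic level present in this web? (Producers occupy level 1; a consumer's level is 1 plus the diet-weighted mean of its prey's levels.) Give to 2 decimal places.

Species B: 1 + 1 = 2
Species C: 1 + 2 = 3
Species D: 1 + (0.22×2 + 0.78×1) = 2.22
Species E: 1 + (0.31×1 + 0.41×2 + 0.28×3) = 2.97
Species F: 1 + 2.22 = 3.22

3.22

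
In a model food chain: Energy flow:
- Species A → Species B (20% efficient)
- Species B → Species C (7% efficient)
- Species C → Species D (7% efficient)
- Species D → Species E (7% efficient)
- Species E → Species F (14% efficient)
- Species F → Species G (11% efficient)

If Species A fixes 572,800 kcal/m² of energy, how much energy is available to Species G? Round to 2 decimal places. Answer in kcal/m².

0.61 kcal/m²

Species B: 572800 × 0.2 = 114560 kcal/m²
Species C: 114560 × 0.07 = 8019.2 kcal/m²
Species D: 8019.2 × 0.07 = 561.344 kcal/m²
Species E: 561.344 × 0.07 = 39.29408 kcal/m²
Species F: 39.29408 × 0.14 = 5.5011712 kcal/m²
Species G: 5.5011712 × 0.11 = 0.605128832 kcal/m²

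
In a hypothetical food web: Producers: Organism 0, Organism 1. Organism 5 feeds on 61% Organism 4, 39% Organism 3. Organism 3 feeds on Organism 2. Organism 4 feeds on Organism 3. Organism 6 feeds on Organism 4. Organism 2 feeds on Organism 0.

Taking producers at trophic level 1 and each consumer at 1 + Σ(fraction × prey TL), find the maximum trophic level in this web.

5

Organism 2: 1 + 1 = 2
Organism 3: 1 + 2 = 3
Organism 4: 1 + 3 = 4
Organism 5: 1 + (0.61×4 + 0.39×3) = 4.61
Organism 6: 1 + 4 = 5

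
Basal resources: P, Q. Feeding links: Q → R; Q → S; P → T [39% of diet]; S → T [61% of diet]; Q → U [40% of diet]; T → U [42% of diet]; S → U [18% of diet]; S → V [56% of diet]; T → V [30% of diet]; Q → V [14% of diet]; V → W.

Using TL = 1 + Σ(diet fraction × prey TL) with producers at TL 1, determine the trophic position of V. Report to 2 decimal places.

3.04

R: 1 + 1 = 2
S: 1 + 1 = 2
T: 1 + (0.39×1 + 0.61×2) = 2.61
U: 1 + (0.4×1 + 0.42×2.61 + 0.18×2) = 2.8562
V: 1 + (0.56×2 + 0.3×2.61 + 0.14×1) = 3.043
W: 1 + 3.043 = 4.043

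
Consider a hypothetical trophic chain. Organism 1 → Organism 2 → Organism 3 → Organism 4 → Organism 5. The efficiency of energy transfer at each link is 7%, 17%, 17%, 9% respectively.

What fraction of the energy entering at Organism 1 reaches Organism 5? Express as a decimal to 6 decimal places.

0.000182

Product of link efficiencies: 0.07 × 0.17 × 0.17 × 0.09 = 0.00018207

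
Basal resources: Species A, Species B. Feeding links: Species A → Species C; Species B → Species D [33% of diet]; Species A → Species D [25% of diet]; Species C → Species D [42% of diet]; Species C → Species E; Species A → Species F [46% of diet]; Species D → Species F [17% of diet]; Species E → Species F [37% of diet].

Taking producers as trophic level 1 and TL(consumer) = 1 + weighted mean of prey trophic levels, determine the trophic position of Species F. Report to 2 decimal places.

Species C: 1 + 1 = 2
Species D: 1 + (0.33×1 + 0.25×1 + 0.42×2) = 2.42
Species E: 1 + 2 = 3
Species F: 1 + (0.46×1 + 0.17×2.42 + 0.37×3) = 2.9814

2.98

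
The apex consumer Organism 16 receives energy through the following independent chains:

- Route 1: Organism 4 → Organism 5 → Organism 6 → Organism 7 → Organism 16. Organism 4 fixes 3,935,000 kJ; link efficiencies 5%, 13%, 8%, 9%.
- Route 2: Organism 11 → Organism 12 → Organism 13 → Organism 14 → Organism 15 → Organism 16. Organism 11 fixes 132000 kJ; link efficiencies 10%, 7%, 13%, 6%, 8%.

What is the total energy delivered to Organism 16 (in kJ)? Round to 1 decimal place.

184.7 kJ

Route 1: 3935000 × 0.05 × 0.13 × 0.08 × 0.09 = 184.158 kJ
Route 2: 132000 × 0.1 × 0.07 × 0.13 × 0.06 × 0.08 = 0.576576 kJ
Total at Organism 16: 184.158 + 0.576576 = 184.734576 kJ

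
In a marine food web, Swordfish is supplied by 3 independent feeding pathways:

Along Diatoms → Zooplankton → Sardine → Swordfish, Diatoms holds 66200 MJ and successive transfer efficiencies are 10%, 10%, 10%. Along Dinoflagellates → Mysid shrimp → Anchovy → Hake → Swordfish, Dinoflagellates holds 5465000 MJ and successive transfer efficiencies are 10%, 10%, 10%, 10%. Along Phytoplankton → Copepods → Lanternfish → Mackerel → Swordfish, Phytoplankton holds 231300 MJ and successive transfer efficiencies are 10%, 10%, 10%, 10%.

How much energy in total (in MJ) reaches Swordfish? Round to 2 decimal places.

Via Diatoms: 66200 × 0.1 × 0.1 × 0.1 = 66.2 MJ
Via Dinoflagellates: 5465000 × 0.1 × 0.1 × 0.1 × 0.1 = 546.5 MJ
Via Phytoplankton: 231300 × 0.1 × 0.1 × 0.1 × 0.1 = 23.13 MJ
Total at Swordfish: 66.2 + 546.5 + 23.13 = 635.83 MJ

635.83 MJ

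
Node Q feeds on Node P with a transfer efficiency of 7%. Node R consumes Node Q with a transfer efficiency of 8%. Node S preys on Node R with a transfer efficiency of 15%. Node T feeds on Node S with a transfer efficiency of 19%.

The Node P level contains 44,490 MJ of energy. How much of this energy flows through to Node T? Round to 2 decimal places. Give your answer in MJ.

Node Q: 44490 × 0.07 = 3114.3 MJ
Node R: 3114.3 × 0.08 = 249.144 MJ
Node S: 249.144 × 0.15 = 37.3716 MJ
Node T: 37.3716 × 0.19 = 7.100604 MJ

7.10 MJ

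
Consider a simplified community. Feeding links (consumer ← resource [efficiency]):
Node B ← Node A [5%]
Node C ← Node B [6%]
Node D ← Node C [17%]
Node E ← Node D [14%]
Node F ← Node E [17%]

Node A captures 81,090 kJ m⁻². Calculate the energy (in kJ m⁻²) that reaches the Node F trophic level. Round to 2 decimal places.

0.98 kJ m⁻²

Node B: 81090 × 0.05 = 4054.5 kJ m⁻²
Node C: 4054.5 × 0.06 = 243.27 kJ m⁻²
Node D: 243.27 × 0.17 = 41.3559 kJ m⁻²
Node E: 41.3559 × 0.14 = 5.789826 kJ m⁻²
Node F: 5.789826 × 0.17 = 0.98427042 kJ m⁻²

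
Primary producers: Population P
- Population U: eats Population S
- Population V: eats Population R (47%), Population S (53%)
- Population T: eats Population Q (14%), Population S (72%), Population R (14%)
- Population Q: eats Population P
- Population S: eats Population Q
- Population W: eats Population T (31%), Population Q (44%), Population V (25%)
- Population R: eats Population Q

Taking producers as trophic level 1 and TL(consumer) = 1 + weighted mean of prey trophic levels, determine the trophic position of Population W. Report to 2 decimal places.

4.08

Population Q: 1 + 1 = 2
Population R: 1 + 2 = 3
Population S: 1 + 2 = 3
Population T: 1 + (0.14×2 + 0.72×3 + 0.14×3) = 3.86
Population U: 1 + 3 = 4
Population V: 1 + (0.47×3 + 0.53×3) = 4
Population W: 1 + (0.31×3.86 + 0.44×2 + 0.25×4) = 4.0766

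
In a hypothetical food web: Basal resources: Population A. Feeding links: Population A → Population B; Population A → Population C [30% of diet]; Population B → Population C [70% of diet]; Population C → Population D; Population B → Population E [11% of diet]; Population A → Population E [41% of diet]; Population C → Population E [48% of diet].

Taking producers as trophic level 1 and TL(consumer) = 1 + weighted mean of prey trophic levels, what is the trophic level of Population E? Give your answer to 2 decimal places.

2.93

Population B: 1 + 1 = 2
Population C: 1 + (0.3×1 + 0.7×2) = 2.7
Population D: 1 + 2.7 = 3.7
Population E: 1 + (0.11×2 + 0.41×1 + 0.48×2.7) = 2.926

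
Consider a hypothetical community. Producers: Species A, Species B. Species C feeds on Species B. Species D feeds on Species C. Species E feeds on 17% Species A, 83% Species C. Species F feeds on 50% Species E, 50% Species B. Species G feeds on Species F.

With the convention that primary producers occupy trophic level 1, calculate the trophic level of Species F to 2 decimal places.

2.92

Species C: 1 + 1 = 2
Species D: 1 + 2 = 3
Species E: 1 + (0.17×1 + 0.83×2) = 2.83
Species F: 1 + (0.5×2.83 + 0.5×1) = 2.915
Species G: 1 + 2.915 = 3.915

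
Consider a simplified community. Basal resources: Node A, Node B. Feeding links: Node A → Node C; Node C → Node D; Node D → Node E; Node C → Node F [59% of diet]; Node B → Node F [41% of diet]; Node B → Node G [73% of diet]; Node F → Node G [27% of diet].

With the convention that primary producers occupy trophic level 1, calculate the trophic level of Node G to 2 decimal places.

2.43

Node C: 1 + 1 = 2
Node D: 1 + 2 = 3
Node E: 1 + 3 = 4
Node F: 1 + (0.59×2 + 0.41×1) = 2.59
Node G: 1 + (0.73×1 + 0.27×2.59) = 2.4293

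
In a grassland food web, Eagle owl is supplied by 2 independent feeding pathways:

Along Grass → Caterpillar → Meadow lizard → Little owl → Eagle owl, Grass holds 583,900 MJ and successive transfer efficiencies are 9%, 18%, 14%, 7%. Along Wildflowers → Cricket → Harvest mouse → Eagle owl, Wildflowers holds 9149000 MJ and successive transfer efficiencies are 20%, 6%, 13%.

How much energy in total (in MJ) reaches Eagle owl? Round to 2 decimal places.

Via Grass: 583900 × 0.09 × 0.18 × 0.14 × 0.07 = 92.699964 MJ
Via Wildflowers: 9149000 × 0.2 × 0.06 × 0.13 = 14272.44 MJ
Total at Eagle owl: 92.699964 + 14272.44 = 14365.139964 MJ

14365.14 MJ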